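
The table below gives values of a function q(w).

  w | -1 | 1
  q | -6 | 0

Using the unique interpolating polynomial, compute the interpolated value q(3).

Evaluate each Lagrange basis at w = 3:
L_0(3) = (2)/[(-2)] = -1
L_1(3) = (4)/[(2)] = 2
Sum: (-6)·(-1) + 0 = 6

6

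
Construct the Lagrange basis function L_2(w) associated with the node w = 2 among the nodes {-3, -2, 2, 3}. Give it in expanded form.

L_2(w) = (w + 3)(w + 2)(w - 3) / [(5)·(4)·(-1)]
       = (w^3 + 2w^2 - 9w - 18) / (-20)

L_2(w) = -(1/20)w^3 - (1/10)w^2 + (9/20)w + 9/10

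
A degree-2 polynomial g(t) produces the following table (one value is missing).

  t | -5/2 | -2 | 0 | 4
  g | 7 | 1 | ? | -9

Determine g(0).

The 3 known values determine g uniquely (degree ≤ 2).
Evaluate each Lagrange basis at t = 0:
L_0(0) = (2)·(-4)/[(-1/2)·(-13/2)] = -32/13
L_1(0) = (5/2)·(-4)/[(1/2)·(-6)] = 10/3
L_2(0) = (5/2)·(2)/[(13/2)·(6)] = 5/39
Sum: 7·(-32/13) + 1·(10/3) + (-9)·(5/39) = -587/39

-587/39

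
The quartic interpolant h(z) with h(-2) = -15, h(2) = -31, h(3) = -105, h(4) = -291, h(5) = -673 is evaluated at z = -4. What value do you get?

L_0(-4) = (-6)·(-7)·(-8)·(-9)/[(-4)·(-5)·(-6)·(-7)] = 18/5
L_1(-4) = (-2)·(-7)·(-8)·(-9)/[(4)·(-1)·(-2)·(-3)] = -42
L_2(-4) = (-2)·(-6)·(-8)·(-9)/[(5)·(1)·(-1)·(-2)] = 432/5
L_3(-4) = (-2)·(-6)·(-7)·(-9)/[(6)·(2)·(1)·(-1)] = -63
L_4(-4) = (-2)·(-6)·(-7)·(-8)/[(7)·(3)·(2)·(1)] = 16
Sum: (-15)·(18/5) + (-31)·(-42) + (-105)·(432/5) + (-291)·(-63) + (-673)·(16) = -259

-259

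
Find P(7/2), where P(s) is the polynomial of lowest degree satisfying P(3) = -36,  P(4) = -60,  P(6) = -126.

-189/4

L_0(7/2) = (-1/2)·(-5/2)/[(-1)·(-3)] = 5/12
L_1(7/2) = (1/2)·(-5/2)/[(1)·(-2)] = 5/8
L_2(7/2) = (1/2)·(-1/2)/[(3)·(2)] = -1/24
Sum: (-36)·(5/12) + (-60)·(5/8) + (-126)·(-1/24) = -189/4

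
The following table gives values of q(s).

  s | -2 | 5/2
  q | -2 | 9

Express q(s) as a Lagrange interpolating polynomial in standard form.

Build the Lagrange basis polynomials:
L_0(s) = (s - 5/2) / [-9/2] = -(2/9)s + 5/9
L_1(s) = (s + 2) / [9/2] = (2/9)s + 4/9
q(s) = (-2)·L_0 + 9·L_1
  (-2)·L_0(s) = (4/9)s - 10/9
  9·L_1(s) = 2s + 4
Adding term by term: (22/9)s + 26/9

q(s) = (22/9)s + 26/9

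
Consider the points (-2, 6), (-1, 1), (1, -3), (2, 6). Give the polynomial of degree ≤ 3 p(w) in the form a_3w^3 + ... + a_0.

L_0(w) = (w + 1)(w - 1)(w - 2) / [-12] = -(1/12)w^3 + (1/6)w^2 + (1/12)w - 1/6
L_1(w) = (w + 2)(w - 1)(w - 2) / [6] = (1/6)w^3 - (1/6)w^2 - (2/3)w + 2/3
L_2(w) = (w + 2)(w + 1)(w - 2) / [-6] = -(1/6)w^3 - (1/6)w^2 + (2/3)w + 2/3
L_3(w) = (w + 2)(w + 1)(w - 1) / [12] = (1/12)w^3 + (1/6)w^2 - (1/12)w - 1/6
p(w) = 6·L_0 + 1·L_1 + (-3)·L_2 + 6·L_3
  6·L_0(w) = -(1/2)w^3 + w^2 + (1/2)w - 1
  1·L_1(w) = (1/6)w^3 - (1/6)w^2 - (2/3)w + 2/3
  (-3)·L_2(w) = (1/2)w^3 + (1/2)w^2 - 2w - 2
  6·L_3(w) = (1/2)w^3 + w^2 - (1/2)w - 1
Adding term by term: (2/3)w^3 + (7/3)w^2 - (8/3)w - 10/3

p(w) = (2/3)w^3 + (7/3)w^2 - (8/3)w - 10/3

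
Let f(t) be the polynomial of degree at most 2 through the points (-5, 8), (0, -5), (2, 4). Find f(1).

L_0(1) = (1)·(-1)/[(-5)·(-7)] = -1/35
L_1(1) = (6)·(-1)/[(5)·(-2)] = 3/5
L_2(1) = (6)·(1)/[(7)·(2)] = 3/7
Sum: 8·(-1/35) + (-5)·(3/5) + 4·(3/7) = -53/35

-53/35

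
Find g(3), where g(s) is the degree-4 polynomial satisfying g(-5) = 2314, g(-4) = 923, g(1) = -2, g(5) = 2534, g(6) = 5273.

314

Evaluate each Lagrange basis at s = 3:
L_0(3) = (7)·(2)·(-2)·(-3)/[(-1)·(-6)·(-10)·(-11)] = 7/55
L_1(3) = (8)·(2)·(-2)·(-3)/[(1)·(-5)·(-9)·(-10)] = -16/75
L_2(3) = (8)·(7)·(-2)·(-3)/[(6)·(5)·(-4)·(-5)] = 14/25
L_3(3) = (8)·(7)·(2)·(-3)/[(10)·(9)·(4)·(-1)] = 14/15
L_4(3) = (8)·(7)·(2)·(-2)/[(11)·(10)·(5)·(1)] = -112/275
Sum: 2314·(7/55) + 923·(-16/75) + (-2)·(14/25) + 2534·(14/15) + 5273·(-112/275) = 314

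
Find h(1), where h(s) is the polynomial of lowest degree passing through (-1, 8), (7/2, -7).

4/3

L_0(1) = (-5/2)/[(-9/2)] = 5/9
L_1(1) = (2)/[(9/2)] = 4/9
Sum: 8·(5/9) + (-7)·(4/9) = 4/3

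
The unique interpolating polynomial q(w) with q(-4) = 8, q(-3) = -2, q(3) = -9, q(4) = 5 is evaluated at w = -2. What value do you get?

Evaluate each Lagrange basis at w = -2:
L_0(-2) = (1)·(-5)·(-6)/[(-1)·(-7)·(-8)] = -15/28
L_1(-2) = (2)·(-5)·(-6)/[(1)·(-6)·(-7)] = 10/7
L_2(-2) = (2)·(1)·(-6)/[(7)·(6)·(-1)] = 2/7
L_3(-2) = (2)·(1)·(-5)/[(8)·(7)·(1)] = -5/28
Sum: 8·(-15/28) + (-2)·(10/7) + (-9)·(2/7) + 5·(-5/28) = -297/28

-297/28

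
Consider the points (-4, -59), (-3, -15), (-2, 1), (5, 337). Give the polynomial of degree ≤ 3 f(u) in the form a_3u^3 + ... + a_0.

L_0(u) = (u + 3)(u + 2)(u - 5) / [-18] = -(1/18)u^3 + (19/18)u + 5/3
L_1(u) = (u + 4)(u + 2)(u - 5) / [8] = (1/8)u^3 + (1/8)u^2 - (11/4)u - 5
L_2(u) = (u + 4)(u + 3)(u - 5) / [-14] = -(1/14)u^3 - (1/7)u^2 + (23/14)u + 30/7
L_3(u) = (u + 4)(u + 3)(u + 2) / [504] = (1/504)u^3 + (1/56)u^2 + (13/252)u + 1/21
f(u) = (-59)·L_0 + (-15)·L_1 + 1·L_2 + 337·L_3
  (-59)·L_0(u) = (59/18)u^3 - (1121/18)u - 295/3
  (-15)·L_1(u) = -(15/8)u^3 - (15/8)u^2 + (165/4)u + 75
  1·L_2(u) = -(1/14)u^3 - (1/7)u^2 + (23/14)u + 30/7
  337·L_3(u) = (337/504)u^3 + (337/56)u^2 + (4381/252)u + 337/21
Adding term by term: 2u^3 + 4u^2 - 2u - 3

f(u) = 2u^3 + 4u^2 - 2u - 3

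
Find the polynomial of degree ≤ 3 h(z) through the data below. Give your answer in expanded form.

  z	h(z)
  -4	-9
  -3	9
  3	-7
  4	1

Newton's divided differences:
h[-4,-3] = (9 - (-9)) / (-3 - (-4)) = 18
h[-3,3] = (-7 - 9) / (3 - (-3)) = -8/3
h[3,4] = (1 - (-7)) / (4 - 3) = 8
h[-4,-3,3] = (-8/3 - 18) / (3 - (-4)) = -62/21
h[-3,3,4] = (8 - (-8/3)) / (4 - (-3)) = 32/21
h[-4,-3,3,4] = (32/21 - (-62/21)) / (4 - (-4)) = 47/84
h(z) = -9 + 18·(z + 4) + (-62/21)·(z + 4)(z + 3) + (47/84)·(z + 4)(z + 3)(z - 3)
Expanding: h(z) = (47/84)z^3 - (5/7)z^2 - (647/84)z + 52/7

h(z) = (47/84)z^3 - (5/7)z^2 - (647/84)z + 52/7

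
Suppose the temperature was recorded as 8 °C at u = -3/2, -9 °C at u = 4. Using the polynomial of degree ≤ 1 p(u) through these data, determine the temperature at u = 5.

-133/11

Evaluate each Lagrange basis at u = 5:
L_0(5) = (1)/[(-11/2)] = -2/11
L_1(5) = (13/2)/[(11/2)] = 13/11
Sum: 8·(-2/11) + (-9)·(13/11) = -133/11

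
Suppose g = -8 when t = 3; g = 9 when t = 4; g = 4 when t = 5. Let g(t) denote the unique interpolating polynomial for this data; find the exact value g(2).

Evaluate each Lagrange basis at t = 2:
L_0(2) = (-2)·(-3)/[(-1)·(-2)] = 3
L_1(2) = (-1)·(-3)/[(1)·(-1)] = -3
L_2(2) = (-1)·(-2)/[(2)·(1)] = 1
Sum: (-8)·(3) + 9·(-3) + 4·(1) = -47

-47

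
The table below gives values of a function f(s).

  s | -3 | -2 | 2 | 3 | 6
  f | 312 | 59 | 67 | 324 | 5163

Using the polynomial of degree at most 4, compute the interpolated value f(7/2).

Evaluate each Lagrange basis at s = 7/2:
L_0(7/2) = (11/2)·(3/2)·(1/2)·(-5/2)/[(-1)·(-5)·(-6)·(-9)] = -11/288
L_1(7/2) = (13/2)·(3/2)·(1/2)·(-5/2)/[(1)·(-4)·(-5)·(-8)] = 39/512
L_2(7/2) = (13/2)·(11/2)·(1/2)·(-5/2)/[(5)·(4)·(-1)·(-4)] = -143/256
L_3(7/2) = (13/2)·(11/2)·(3/2)·(-5/2)/[(6)·(5)·(1)·(-3)] = 143/96
L_4(7/2) = (13/2)·(11/2)·(3/2)·(1/2)/[(9)·(8)·(4)·(3)] = 143/4608
Sum: 312·(-11/288) + 59·(39/512) + 67·(-143/256) + 324·(143/96) + 5163·(143/4608) = 598

598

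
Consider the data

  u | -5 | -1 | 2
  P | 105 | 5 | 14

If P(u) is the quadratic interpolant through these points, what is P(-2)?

Using Newton's divided-difference form:
P[-5,-1] = (5 - 105) / (-1 - (-5)) = -25
P[-1,2] = (14 - 5) / (2 - (-1)) = 3
P[-5,-1,2] = (3 - (-25)) / (2 - (-5)) = 4
P(-2) = 105 + (-25)·(3) + 4·(3)·(-1) = 18

18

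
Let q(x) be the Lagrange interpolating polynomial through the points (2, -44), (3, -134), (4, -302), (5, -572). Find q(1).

Evaluate each Lagrange basis at x = 1:
L_0(1) = (-2)·(-3)·(-4)/[(-1)·(-2)·(-3)] = 4
L_1(1) = (-1)·(-3)·(-4)/[(1)·(-1)·(-2)] = -6
L_2(1) = (-1)·(-2)·(-4)/[(2)·(1)·(-1)] = 4
L_3(1) = (-1)·(-2)·(-3)/[(3)·(2)·(1)] = -1
Sum: (-44)·(4) + (-134)·(-6) + (-302)·(4) + (-572)·(-1) = -8

-8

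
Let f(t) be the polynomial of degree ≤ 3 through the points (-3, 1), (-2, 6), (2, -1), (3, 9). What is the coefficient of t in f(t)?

L_0(t) = (t + 2)(t - 2)(t - 3) / [-30] = -(1/30)t^3 + (1/10)t^2 + (2/15)t - 2/5
L_1(t) = (t + 3)(t - 2)(t - 3) / [20] = (1/20)t^3 - (1/10)t^2 - (9/20)t + 9/10
L_2(t) = (t + 3)(t + 2)(t - 3) / [-20] = -(1/20)t^3 - (1/10)t^2 + (9/20)t + 9/10
L_3(t) = (t + 3)(t + 2)(t - 2) / [30] = (1/30)t^3 + (1/10)t^2 - (2/15)t - 2/5
f(t) = 1·L_0 + 6·L_1 + (-1)·L_2 + 9·L_3
Only the coefficient of t is needed; take it from each L_i and combine:
1·(2/15) + 6·(-9/20) + (-1)·(9/20) + 9·(-2/15) = -253/60

-253/60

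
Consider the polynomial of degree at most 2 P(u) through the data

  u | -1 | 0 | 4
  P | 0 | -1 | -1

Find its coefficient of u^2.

1/5

The leading coefficient equals the top divided difference P[-1,0,4].
P[-1,0] = (-1 - 0) / (0 - (-1)) = -1
P[0,4] = (-1 - (-1)) / (4 - 0) = 0
P[-1,0,4] = (0 - (-1)) / (4 - (-1)) = 1/5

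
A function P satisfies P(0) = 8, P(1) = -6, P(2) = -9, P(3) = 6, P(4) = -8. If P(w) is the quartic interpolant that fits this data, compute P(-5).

-3782

Evaluate each Lagrange basis at w = -5:
L_0(-5) = (-6)·(-7)·(-8)·(-9)/[(-1)·(-2)·(-3)·(-4)] = 126
L_1(-5) = (-5)·(-7)·(-8)·(-9)/[(1)·(-1)·(-2)·(-3)] = -420
L_2(-5) = (-5)·(-6)·(-8)·(-9)/[(2)·(1)·(-1)·(-2)] = 540
L_3(-5) = (-5)·(-6)·(-7)·(-9)/[(3)·(2)·(1)·(-1)] = -315
L_4(-5) = (-5)·(-6)·(-7)·(-8)/[(4)·(3)·(2)·(1)] = 70
Sum: 8·(126) + (-6)·(-420) + (-9)·(540) + 6·(-315) + (-8)·(70) = -3782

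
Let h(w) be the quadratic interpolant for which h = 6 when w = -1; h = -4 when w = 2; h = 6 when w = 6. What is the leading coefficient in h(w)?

The leading coefficient equals the top divided difference h[-1,2,6].
h[-1,2] = (-4 - 6) / (2 - (-1)) = -10/3
h[2,6] = (6 - (-4)) / (6 - 2) = 5/2
h[-1,2,6] = (5/2 - (-10/3)) / (6 - (-1)) = 5/6

5/6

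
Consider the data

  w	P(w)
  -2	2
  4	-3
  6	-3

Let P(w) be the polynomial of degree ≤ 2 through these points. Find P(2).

-13/6

Evaluate each Lagrange basis at w = 2:
L_0(2) = (-2)·(-4)/[(-6)·(-8)] = 1/6
L_1(2) = (4)·(-4)/[(6)·(-2)] = 4/3
L_2(2) = (4)·(-2)/[(8)·(2)] = -1/2
Sum: 2·(1/6) + (-3)·(4/3) + (-3)·(-1/2) = -13/6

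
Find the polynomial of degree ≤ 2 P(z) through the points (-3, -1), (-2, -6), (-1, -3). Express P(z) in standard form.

Newton's divided differences:
P[-3,-2] = (-6 - (-1)) / (-2 - (-3)) = -5
P[-2,-1] = (-3 - (-6)) / (-1 - (-2)) = 3
P[-3,-2,-1] = (3 - (-5)) / (-1 - (-3)) = 4
P(z) = -1 + (-5)·(z + 3) + 4·(z + 3)(z + 2)
Expanding: P(z) = 4z^2 + 15z + 8

P(z) = 4z^2 + 15z + 8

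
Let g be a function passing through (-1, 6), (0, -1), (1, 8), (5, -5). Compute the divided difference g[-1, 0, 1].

8

g[-1,0] = (-1 - 6) / (0 - (-1)) = -7
g[0,1] = (8 - (-1)) / (1 - 0) = 9
g[-1,0,1] = (9 - (-7)) / (1 - (-1)) = 8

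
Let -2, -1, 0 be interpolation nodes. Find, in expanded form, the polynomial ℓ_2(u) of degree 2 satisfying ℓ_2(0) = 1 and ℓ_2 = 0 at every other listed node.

ℓ_2(u) = (u + 2)(u + 1) / [(2)·(1)]
       = (u^2 + 3u + 2) / (2)

ℓ_2(u) = (1/2)u^2 + (3/2)u + 1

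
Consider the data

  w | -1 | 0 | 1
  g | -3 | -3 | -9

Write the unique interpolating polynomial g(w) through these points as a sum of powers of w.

g(w) = -3w^2 - 3w - 3

Newton's divided differences:
g[-1,0] = (-3 - (-3)) / (0 - (-1)) = 0
g[0,1] = (-9 - (-3)) / (1 - 0) = -6
g[-1,0,1] = (-6 - 0) / (1 - (-1)) = -3
g(w) = -3 + (-3)·(w + 1)w
Expanding: g(w) = -3w^2 - 3w - 3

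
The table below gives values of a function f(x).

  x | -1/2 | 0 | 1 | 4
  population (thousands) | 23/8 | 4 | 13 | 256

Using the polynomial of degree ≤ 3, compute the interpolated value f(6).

L_0(6) = (6)·(5)·(2)/[(-1/2)·(-3/2)·(-9/2)] = -160/9
L_1(6) = (13/2)·(5)·(2)/[(1/2)·(-1)·(-4)] = 65/2
L_2(6) = (13/2)·(6)·(2)/[(3/2)·(1)·(-3)] = -52/3
L_3(6) = (13/2)·(6)·(5)/[(9/2)·(4)·(3)] = 65/18
Sum: 23/8·(-160/9) + 4·(65/2) + 13·(-52/3) + 256·(65/18) = 778

778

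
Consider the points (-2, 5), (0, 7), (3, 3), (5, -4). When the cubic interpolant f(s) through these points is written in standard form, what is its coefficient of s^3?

1/210

Build the Lagrange basis polynomials:
L_0(s) = s(s - 3)(s - 5) / [-70] = -(1/70)s^3 + (4/35)s^2 - (3/14)s
L_1(s) = (s + 2)(s - 3)(s - 5) / [30] = (1/30)s^3 - (1/5)s^2 - (1/30)s + 1
L_2(s) = (s + 2)s(s - 5) / [-30] = -(1/30)s^3 + (1/10)s^2 + (1/3)s
L_3(s) = (s + 2)s(s - 3) / [70] = (1/70)s^3 - (1/70)s^2 - (3/35)s
f(s) = 5·L_0 + 7·L_1 + 3·L_2 + (-4)·L_3
Only the coefficient of s^3 is needed; take it from each L_i and combine:
5·(-1/70) + 7·(1/30) + 3·(-1/30) + (-4)·(1/70) = 1/210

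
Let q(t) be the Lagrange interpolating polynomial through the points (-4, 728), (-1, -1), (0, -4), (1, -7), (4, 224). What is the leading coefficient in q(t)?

Build the Lagrange basis polynomials:
L_0(t) = (t + 1)t(t - 1)(t - 4) / [480] = (1/480)t^4 - (1/120)t^3 - (1/480)t^2 + (1/120)t
L_1(t) = (t + 4)t(t - 1)(t - 4) / [-30] = -(1/30)t^4 + (1/30)t^3 + (8/15)t^2 - (8/15)t
L_2(t) = (t + 4)(t + 1)(t - 1)(t - 4) / [16] = (1/16)t^4 - (17/16)t^2 + 1
L_3(t) = (t + 4)(t + 1)t(t - 4) / [-30] = -(1/30)t^4 - (1/30)t^3 + (8/15)t^2 + (8/15)t
L_4(t) = (t + 4)(t + 1)t(t - 1) / [480] = (1/480)t^4 + (1/120)t^3 - (1/480)t^2 - (1/120)t
q(t) = 728·L_0 + (-1)·L_1 + (-4)·L_2 + (-7)·L_3 + 224·L_4
Only the coefficient of t^4 is needed; take it from each L_i and combine:
728·(1/480) + (-1)·(-1/30) + (-4)·(1/16) + (-7)·(-1/30) + 224·(1/480) = 2

2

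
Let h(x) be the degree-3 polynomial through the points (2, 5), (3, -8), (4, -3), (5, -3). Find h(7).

Using Newton's divided-difference form:
h[2,3] = (-8 - 5) / (3 - 2) = -13
h[3,4] = (-3 - (-8)) / (4 - 3) = 5
h[4,5] = (-3 - (-3)) / (5 - 4) = 0
h[2,3,4] = (5 - (-13)) / (4 - 2) = 9
h[3,4,5] = (0 - 5) / (5 - 3) = -5/2
h[2,3,4,5] = (-5/2 - 9) / (5 - 2) = -23/6
h(7) = 5 + (-13)·(5) + 9·(5)·(4) + (-23/6)·(5)·(4)·(3) = -110

-110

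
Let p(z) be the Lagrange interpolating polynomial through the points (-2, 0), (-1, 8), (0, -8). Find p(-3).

L_0(-3) = (-2)·(-3)/[(-1)·(-2)] = 3
L_1(-3) = (-1)·(-3)/[(1)·(-1)] = -3
L_2(-3) = (-1)·(-2)/[(2)·(1)] = 1
Sum: 0 + 8·(-3) + (-8)·(1) = -32

-32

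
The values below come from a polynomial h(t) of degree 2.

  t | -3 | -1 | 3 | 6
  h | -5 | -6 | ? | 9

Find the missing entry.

The 3 known values determine h uniquely (degree ≤ 2).
Evaluate each Lagrange basis at t = 3:
L_0(3) = (4)·(-3)/[(-2)·(-9)] = -2/3
L_1(3) = (6)·(-3)/[(2)·(-7)] = 9/7
L_2(3) = (6)·(4)/[(9)·(7)] = 8/21
Sum: (-5)·(-2/3) + (-6)·(9/7) + 9·(8/21) = -20/21

-20/21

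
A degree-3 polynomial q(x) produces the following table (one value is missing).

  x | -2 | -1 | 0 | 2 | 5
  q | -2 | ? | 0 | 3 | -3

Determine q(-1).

The 4 known values determine q uniquely (degree ≤ 3).
Evaluate each Lagrange basis at x = -1:
L_0(-1) = (-1)·(-3)·(-6)/[(-2)·(-4)·(-7)] = 9/28
L_1(-1) = (1)·(-3)·(-6)/[(2)·(-2)·(-5)] = 9/10
L_2(-1) = (1)·(-1)·(-6)/[(4)·(2)·(-3)] = -1/4
L_3(-1) = (1)·(-1)·(-3)/[(7)·(5)·(3)] = 1/35
Sum: (-2)·(9/28) + 0 + 3·(-1/4) + (-3)·(1/35) = -207/140

-207/140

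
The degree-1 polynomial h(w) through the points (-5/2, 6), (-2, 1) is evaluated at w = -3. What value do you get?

L_0(-3) = (-1)/[(-1/2)] = 2
L_1(-3) = (-1/2)/[(1/2)] = -1
Sum: 6·(2) + 1·(-1) = 11

11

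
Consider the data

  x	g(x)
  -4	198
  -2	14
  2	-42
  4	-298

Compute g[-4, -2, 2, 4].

-4

g[-4,-2] = (14 - 198) / (-2 - (-4)) = -92
g[-2,2] = (-42 - 14) / (2 - (-2)) = -14
g[2,4] = (-298 - (-42)) / (4 - 2) = -128
g[-4,-2,2] = (-14 - (-92)) / (2 - (-4)) = 13
g[-2,2,4] = (-128 - (-14)) / (4 - (-2)) = -19
g[-4,-2,2,4] = (-19 - 13) / (4 - (-4)) = -4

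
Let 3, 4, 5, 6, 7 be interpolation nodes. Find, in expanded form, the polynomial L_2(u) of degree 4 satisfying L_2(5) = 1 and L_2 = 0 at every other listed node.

L_2(u) = (u - 3)(u - 4)(u - 6)(u - 7) / [(2)·(1)·(-1)·(-2)]
       = (u^4 - 20u^3 + 145u^2 - 450u + 504) / (4)

L_2(u) = (1/4)u^4 - 5u^3 + (145/4)u^2 - (225/2)u + 126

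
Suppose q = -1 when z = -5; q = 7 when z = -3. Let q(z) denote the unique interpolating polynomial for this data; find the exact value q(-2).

11

Evaluate each Lagrange basis at z = -2:
L_0(-2) = (1)/[(-2)] = -1/2
L_1(-2) = (3)/[(2)] = 3/2
Sum: (-1)·(-1/2) + 7·(3/2) = 11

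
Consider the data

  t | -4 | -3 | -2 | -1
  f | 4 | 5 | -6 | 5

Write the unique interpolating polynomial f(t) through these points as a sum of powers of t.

f(t) = (17/3)t^3 + 45t^2 + (319/3)t + 72

Newton's divided differences:
f[-4,-3] = (5 - 4) / (-3 - (-4)) = 1
f[-3,-2] = (-6 - 5) / (-2 - (-3)) = -11
f[-2,-1] = (5 - (-6)) / (-1 - (-2)) = 11
f[-4,-3,-2] = (-11 - 1) / (-2 - (-4)) = -6
f[-3,-2,-1] = (11 - (-11)) / (-1 - (-3)) = 11
f[-4,-3,-2,-1] = (11 - (-6)) / (-1 - (-4)) = 17/3
f(t) = 4 + 1·(t + 4) + (-6)·(t + 4)(t + 3) + (17/3)·(t + 4)(t + 3)(t + 2)
Expanding: f(t) = (17/3)t^3 + 45t^2 + (319/3)t + 72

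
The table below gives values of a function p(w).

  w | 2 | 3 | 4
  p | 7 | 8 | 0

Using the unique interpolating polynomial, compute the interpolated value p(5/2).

L_0(5/2) = (-1/2)·(-3/2)/[(-1)·(-2)] = 3/8
L_1(5/2) = (1/2)·(-3/2)/[(1)·(-1)] = 3/4
L_2(5/2) = (1/2)·(-1/2)/[(2)·(1)] = -1/8
Sum: 7·(3/8) + 8·(3/4) + 0 = 69/8

69/8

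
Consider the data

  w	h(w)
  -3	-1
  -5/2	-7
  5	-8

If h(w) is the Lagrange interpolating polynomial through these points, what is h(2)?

-221/8

L_0(2) = (9/2)·(-3)/[(-1/2)·(-8)] = -27/8
L_1(2) = (5)·(-3)/[(1/2)·(-15/2)] = 4
L_2(2) = (5)·(9/2)/[(8)·(15/2)] = 3/8
Sum: (-1)·(-27/8) + (-7)·(4) + (-8)·(3/8) = -221/8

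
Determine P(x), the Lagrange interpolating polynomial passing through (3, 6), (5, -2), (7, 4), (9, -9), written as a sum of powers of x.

Build the Lagrange basis polynomials:
L_0(x) = (x - 5)(x - 7)(x - 9) / [-48] = -(1/48)x^3 + (7/16)x^2 - (143/48)x + 105/16
L_1(x) = (x - 3)(x - 7)(x - 9) / [16] = (1/16)x^3 - (19/16)x^2 + (111/16)x - 189/16
L_2(x) = (x - 3)(x - 5)(x - 9) / [-16] = -(1/16)x^3 + (17/16)x^2 - (87/16)x + 135/16
L_3(x) = (x - 3)(x - 5)(x - 7) / [48] = (1/48)x^3 - (5/16)x^2 + (71/48)x - 35/16
P(x) = 6·L_0 + (-2)·L_1 + 4·L_2 + (-9)·L_3
  6·L_0(x) = -(1/8)x^3 + (21/8)x^2 - (143/8)x + 315/8
  (-2)·L_1(x) = -(1/8)x^3 + (19/8)x^2 - (111/8)x + 189/8
  4·L_2(x) = -(1/4)x^3 + (17/4)x^2 - (87/4)x + 135/4
  (-9)·L_3(x) = -(3/16)x^3 + (45/16)x^2 - (213/16)x + 315/16
Adding term by term: -(11/16)x^3 + (193/16)x^2 - (1069/16)x + 1863/16

P(x) = -(11/16)x^3 + (193/16)x^2 - (1069/16)x + 1863/16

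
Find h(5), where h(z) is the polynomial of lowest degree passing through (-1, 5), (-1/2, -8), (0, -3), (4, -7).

-695/3

Evaluate each Lagrange basis at z = 5:
L_0(5) = (11/2)·(5)·(1)/[(-1/2)·(-1)·(-5)] = -11
L_1(5) = (6)·(5)·(1)/[(1/2)·(-1/2)·(-9/2)] = 80/3
L_2(5) = (6)·(11/2)·(1)/[(1)·(1/2)·(-4)] = -33/2
L_3(5) = (6)·(11/2)·(5)/[(5)·(9/2)·(4)] = 11/6
Sum: 5·(-11) + (-8)·(80/3) + (-3)·(-33/2) + (-7)·(11/6) = -695/3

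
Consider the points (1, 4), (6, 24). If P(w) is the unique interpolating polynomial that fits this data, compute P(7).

28

L_0(7) = (1)/[(-5)] = -1/5
L_1(7) = (6)/[(5)] = 6/5
Sum: 4·(-1/5) + 24·(6/5) = 28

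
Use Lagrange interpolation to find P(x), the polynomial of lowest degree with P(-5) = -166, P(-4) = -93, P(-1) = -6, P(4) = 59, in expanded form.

P(x) = x^3 - x^2 + 3x - 1

Build the Lagrange basis polynomials:
L_0(x) = (x + 4)(x + 1)(x - 4) / [-36] = -(1/36)x^3 - (1/36)x^2 + (4/9)x + 4/9
L_1(x) = (x + 5)(x + 1)(x - 4) / [24] = (1/24)x^3 + (1/12)x^2 - (19/24)x - 5/6
L_2(x) = (x + 5)(x + 4)(x - 4) / [-60] = -(1/60)x^3 - (1/12)x^2 + (4/15)x + 4/3
L_3(x) = (x + 5)(x + 4)(x + 1) / [360] = (1/360)x^3 + (1/36)x^2 + (29/360)x + 1/18
P(x) = (-166)·L_0 + (-93)·L_1 + (-6)·L_2 + 59·L_3
  (-166)·L_0(x) = (83/18)x^3 + (83/18)x^2 - (664/9)x - 664/9
  (-93)·L_1(x) = -(31/8)x^3 - (31/4)x^2 + (589/8)x + 155/2
  (-6)·L_2(x) = (1/10)x^3 + (1/2)x^2 - (8/5)x - 8
  59·L_3(x) = (59/360)x^3 + (59/36)x^2 + (1711/360)x + 59/18
Adding term by term: x^3 - x^2 + 3x - 1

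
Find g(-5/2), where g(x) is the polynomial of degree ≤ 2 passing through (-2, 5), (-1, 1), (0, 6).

83/8

Using Newton's divided-difference form:
g[-2,-1] = (1 - 5) / (-1 - (-2)) = -4
g[-1,0] = (6 - 1) / (0 - (-1)) = 5
g[-2,-1,0] = (5 - (-4)) / (0 - (-2)) = 9/2
g(-5/2) = 5 + (-4)·(-1/2) + (9/2)·(-1/2)·(-3/2) = 83/8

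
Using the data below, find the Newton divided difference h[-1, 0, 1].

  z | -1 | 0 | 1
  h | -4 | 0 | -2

-3

h[-1,0] = (0 - (-4)) / (0 - (-1)) = 4
h[0,1] = (-2 - 0) / (1 - 0) = -2
h[-1,0,1] = (-2 - 4) / (1 - (-1)) = -3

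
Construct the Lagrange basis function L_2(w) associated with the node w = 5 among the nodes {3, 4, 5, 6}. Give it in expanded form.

L_2(w) = -(1/2)w^3 + (13/2)w^2 - 27w + 36

L_2(w) = (w - 3)(w - 4)(w - 6) / [(2)·(1)·(-1)]
       = (w^3 - 13w^2 + 54w - 72) / (-2)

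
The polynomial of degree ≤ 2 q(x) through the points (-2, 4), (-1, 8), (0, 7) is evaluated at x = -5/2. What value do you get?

1/8

L_0(-5/2) = (-3/2)·(-5/2)/[(-1)·(-2)] = 15/8
L_1(-5/2) = (-1/2)·(-5/2)/[(1)·(-1)] = -5/4
L_2(-5/2) = (-1/2)·(-3/2)/[(2)·(1)] = 3/8
Sum: 4·(15/8) + 8·(-5/4) + 7·(3/8) = 1/8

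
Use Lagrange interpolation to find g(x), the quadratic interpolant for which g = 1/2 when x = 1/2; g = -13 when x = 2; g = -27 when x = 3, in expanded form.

g(x) = -2x^2 - 4x + 3

Build the Lagrange basis polynomials:
L_0(x) = (x - 2)(x - 3) / [15/4] = (4/15)x^2 - (4/3)x + 8/5
L_1(x) = (x - 1/2)(x - 3) / [-3/2] = -(2/3)x^2 + (7/3)x - 1
L_2(x) = (x - 1/2)(x - 2) / [5/2] = (2/5)x^2 - x + 2/5
g(x) = (1/2)·L_0 + (-13)·L_1 + (-27)·L_2
  (1/2)·L_0(x) = (2/15)x^2 - (2/3)x + 4/5
  (-13)·L_1(x) = (26/3)x^2 - (91/3)x + 13
  (-27)·L_2(x) = -(54/5)x^2 + 27x - 54/5
Adding term by term: -2x^2 - 4x + 3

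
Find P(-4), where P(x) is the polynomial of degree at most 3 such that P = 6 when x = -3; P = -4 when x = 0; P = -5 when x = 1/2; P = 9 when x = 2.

-286/35

Evaluate each Lagrange basis at x = -4:
L_0(-4) = (-4)·(-9/2)·(-6)/[(-3)·(-7/2)·(-5)] = 72/35
L_1(-4) = (-1)·(-9/2)·(-6)/[(3)·(-1/2)·(-2)] = -9
L_2(-4) = (-1)·(-4)·(-6)/[(7/2)·(1/2)·(-3/2)] = 64/7
L_3(-4) = (-1)·(-4)·(-9/2)/[(5)·(2)·(3/2)] = -6/5
Sum: 6·(72/35) + (-4)·(-9) + (-5)·(64/7) + 9·(-6/5) = -286/35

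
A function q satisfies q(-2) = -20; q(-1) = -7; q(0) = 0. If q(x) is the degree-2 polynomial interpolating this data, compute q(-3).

-39

Evaluate each Lagrange basis at x = -3:
L_0(-3) = (-2)·(-3)/[(-1)·(-2)] = 3
L_1(-3) = (-1)·(-3)/[(1)·(-1)] = -3
L_2(-3) = (-1)·(-2)/[(2)·(1)] = 1
Sum: (-20)·(3) + (-7)·(-3) + 0 = -39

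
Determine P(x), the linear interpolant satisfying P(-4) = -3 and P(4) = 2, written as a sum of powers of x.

Build the Lagrange basis polynomials:
L_0(x) = (x - 4) / [-8] = -(1/8)x + 1/2
L_1(x) = (x + 4) / [8] = (1/8)x + 1/2
P(x) = (-3)·L_0 + 2·L_1
  (-3)·L_0(x) = (3/8)x - 3/2
  2·L_1(x) = (1/4)x + 1
Adding term by term: (5/8)x - 1/2

P(x) = (5/8)x - 1/2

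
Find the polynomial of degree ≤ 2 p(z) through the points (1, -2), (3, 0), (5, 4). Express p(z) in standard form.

L_0(z) = (z - 3)(z - 5) / [8] = (1/8)z^2 - z + 15/8
L_1(z) = (z - 1)(z - 5) / [-4] = -(1/4)z^2 + (3/2)z - 5/4
L_2(z) = (z - 1)(z - 3) / [8] = (1/8)z^2 - (1/2)z + 3/8
p(z) = (-2)·L_0 + 0·L_1 + 4·L_2
  (-2)·L_0(z) = -(1/4)z^2 + 2z - 15/4
  0·L_1(z) = 0
  4·L_2(z) = (1/2)z^2 - 2z + 3/2
Adding term by term: (1/4)z^2 - 9/4

p(z) = (1/4)z^2 - 9/4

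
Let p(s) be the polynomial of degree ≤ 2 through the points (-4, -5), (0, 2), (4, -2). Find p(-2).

Evaluate each Lagrange basis at s = -2:
L_0(-2) = (-2)·(-6)/[(-4)·(-8)] = 3/8
L_1(-2) = (2)·(-6)/[(4)·(-4)] = 3/4
L_2(-2) = (2)·(-2)/[(8)·(4)] = -1/8
Sum: (-5)·(3/8) + 2·(3/4) + (-2)·(-1/8) = -1/8

-1/8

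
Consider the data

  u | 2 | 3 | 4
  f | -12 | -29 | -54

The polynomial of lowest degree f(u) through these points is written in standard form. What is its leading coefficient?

Build the Lagrange basis polynomials:
L_0(u) = (u - 3)(u - 4) / [2] = (1/2)u^2 - (7/2)u + 6
L_1(u) = (u - 2)(u - 4) / [-1] = -u^2 + 6u - 8
L_2(u) = (u - 2)(u - 3) / [2] = (1/2)u^2 - (5/2)u + 3
f(u) = (-12)·L_0 + (-29)·L_1 + (-54)·L_2
Only the coefficient of u^2 is needed; take it from each L_i and combine:
(-12)·(1/2) + (-29)·(-1) + (-54)·(1/2) = -4

-4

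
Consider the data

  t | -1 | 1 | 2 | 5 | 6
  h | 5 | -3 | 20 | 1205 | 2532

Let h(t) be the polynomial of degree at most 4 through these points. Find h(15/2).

Evaluate each Lagrange basis at t = 15/2:
L_0(15/2) = (13/2)·(11/2)·(5/2)·(3/2)/[(-2)·(-3)·(-6)·(-7)] = 715/1344
L_1(15/2) = (17/2)·(11/2)·(5/2)·(3/2)/[(2)·(-1)·(-4)·(-5)] = -561/128
L_2(15/2) = (17/2)·(13/2)·(5/2)·(3/2)/[(3)·(1)·(-3)·(-4)] = 1105/192
L_3(15/2) = (17/2)·(13/2)·(11/2)·(3/2)/[(6)·(4)·(3)·(-1)] = -2431/384
L_4(15/2) = (17/2)·(13/2)·(11/2)·(5/2)/[(7)·(5)·(4)·(1)] = 2431/448
Sum: 5·(715/1344) + (-3)·(-561/128) + 20·(1105/192) + 1205·(-2431/384) + 2532·(2431/448) = 49935/8

49935/8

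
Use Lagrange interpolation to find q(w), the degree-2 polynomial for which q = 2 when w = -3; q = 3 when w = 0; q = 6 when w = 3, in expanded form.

L_0(w) = w(w - 3) / [18] = (1/18)w^2 - (1/6)w
L_1(w) = (w + 3)(w - 3) / [-9] = -(1/9)w^2 + 1
L_2(w) = (w + 3)w / [18] = (1/18)w^2 + (1/6)w
q(w) = 2·L_0 + 3·L_1 + 6·L_2
  2·L_0(w) = (1/9)w^2 - (1/3)w
  3·L_1(w) = -(1/3)w^2 + 3
  6·L_2(w) = (1/3)w^2 + w
Adding term by term: (1/9)w^2 + (2/3)w + 3

q(w) = (1/9)w^2 + (2/3)w + 3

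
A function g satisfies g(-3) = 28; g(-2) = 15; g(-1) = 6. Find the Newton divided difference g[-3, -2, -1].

2

g[-3,-2] = (15 - 28) / (-2 - (-3)) = -13
g[-2,-1] = (6 - 15) / (-1 - (-2)) = -9
g[-3,-2,-1] = (-9 - (-13)) / (-1 - (-3)) = 2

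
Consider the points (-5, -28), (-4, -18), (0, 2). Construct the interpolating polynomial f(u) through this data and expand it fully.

f(u) = -u^2 + u + 2

Newton's divided differences:
f[-5,-4] = (-18 - (-28)) / (-4 - (-5)) = 10
f[-4,0] = (2 - (-18)) / (0 - (-4)) = 5
f[-5,-4,0] = (5 - 10) / (0 - (-5)) = -1
f(u) = -28 + 10·(u + 5) + (-1)·(u + 5)(u + 4)
Expanding: f(u) = -u^2 + u + 2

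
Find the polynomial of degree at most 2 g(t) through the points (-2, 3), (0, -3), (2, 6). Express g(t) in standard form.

g(t) = (15/8)t^2 + (3/4)t - 3

Newton's divided differences:
g[-2,0] = (-3 - 3) / (0 - (-2)) = -3
g[0,2] = (6 - (-3)) / (2 - 0) = 9/2
g[-2,0,2] = (9/2 - (-3)) / (2 - (-2)) = 15/8
g(t) = 3 + (-3)·(t + 2) + (15/8)·(t + 2)t
Expanding: g(t) = (15/8)t^2 + (3/4)t - 3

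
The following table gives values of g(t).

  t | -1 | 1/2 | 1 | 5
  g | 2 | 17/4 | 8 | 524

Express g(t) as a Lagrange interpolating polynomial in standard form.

L_0(t) = (t - 1/2)(t - 1)(t - 5) / [-18] = -(1/18)t^3 + (13/36)t^2 - (4/9)t + 5/36
L_1(t) = (t + 1)(t - 1)(t - 5) / [27/8] = (8/27)t^3 - (40/27)t^2 - (8/27)t + 40/27
L_2(t) = (t + 1)(t - 1/2)(t - 5) / [-4] = -(1/4)t^3 + (9/8)t^2 + (3/4)t - 5/8
L_3(t) = (t + 1)(t - 1/2)(t - 1) / [108] = (1/108)t^3 - (1/216)t^2 - (1/108)t + 1/216
g(t) = 2·L_0 + (17/4)·L_1 + 8·L_2 + 524·L_3
  2·L_0(t) = -(1/9)t^3 + (13/18)t^2 - (8/9)t + 5/18
  (17/4)·L_1(t) = (34/27)t^3 - (170/27)t^2 - (34/27)t + 170/27
  8·L_2(t) = -2t^3 + 9t^2 + 6t - 5
  524·L_3(t) = (131/27)t^3 - (131/54)t^2 - (131/27)t + 131/54
Adding term by term: 4t^3 + t^2 - t + 4

g(t) = 4t^3 + t^2 - t + 4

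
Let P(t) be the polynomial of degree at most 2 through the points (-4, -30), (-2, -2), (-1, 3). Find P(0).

2

Using Newton's divided-difference form:
P[-4,-2] = (-2 - (-30)) / (-2 - (-4)) = 14
P[-2,-1] = (3 - (-2)) / (-1 - (-2)) = 5
P[-4,-2,-1] = (5 - 14) / (-1 - (-4)) = -3
P(0) = -30 + 14·(4) + (-3)·(4)·(2) = 2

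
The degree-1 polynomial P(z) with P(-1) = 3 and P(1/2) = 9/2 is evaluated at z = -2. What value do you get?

L_0(-2) = (-5/2)/[(-3/2)] = 5/3
L_1(-2) = (-1)/[(3/2)] = -2/3
Sum: 3·(5/3) + 9/2·(-2/3) = 2

2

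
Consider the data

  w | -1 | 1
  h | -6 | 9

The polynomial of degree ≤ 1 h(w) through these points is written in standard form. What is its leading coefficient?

15/2

The leading coefficient equals the top divided difference h[-1,1].
h[-1,1] = (9 - (-6)) / (1 - (-1)) = 15/2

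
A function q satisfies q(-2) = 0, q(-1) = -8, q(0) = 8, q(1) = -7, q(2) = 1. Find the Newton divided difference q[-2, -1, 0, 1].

-55/6

q[-2,-1] = (-8 - 0) / (-1 - (-2)) = -8
q[-1,0] = (8 - (-8)) / (0 - (-1)) = 16
q[0,1] = (-7 - 8) / (1 - 0) = -15
q[-2,-1,0] = (16 - (-8)) / (0 - (-2)) = 12
q[-1,0,1] = (-15 - 16) / (1 - (-1)) = -31/2
q[-2,-1,0,1] = (-31/2 - 12) / (1 - (-2)) = -55/6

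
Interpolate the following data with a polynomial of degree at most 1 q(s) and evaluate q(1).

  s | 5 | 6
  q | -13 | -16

Evaluate each Lagrange basis at s = 1:
L_0(1) = (-5)/[(-1)] = 5
L_1(1) = (-4)/[(1)] = -4
Sum: (-13)·(5) + (-16)·(-4) = -1

-1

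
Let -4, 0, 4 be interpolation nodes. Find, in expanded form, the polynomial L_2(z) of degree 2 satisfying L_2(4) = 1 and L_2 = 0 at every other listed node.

L_2(z) = (1/32)z^2 + (1/8)z

L_2(z) = (z + 4)z / [(8)·(4)]
       = (z^2 + 4z) / (32)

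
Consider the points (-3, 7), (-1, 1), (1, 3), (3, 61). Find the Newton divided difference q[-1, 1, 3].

7

q[-1,1] = (3 - 1) / (1 - (-1)) = 1
q[1,3] = (61 - 3) / (3 - 1) = 29
q[-1,1,3] = (29 - 1) / (3 - (-1)) = 7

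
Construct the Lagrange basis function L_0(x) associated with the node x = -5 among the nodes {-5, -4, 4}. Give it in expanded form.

L_0(x) = (x + 4)(x - 4) / [(-1)·(-9)]
       = (x^2 - 16) / (9)

L_0(x) = (1/9)x^2 - 16/9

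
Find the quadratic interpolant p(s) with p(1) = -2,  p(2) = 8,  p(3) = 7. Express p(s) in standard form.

Build the Lagrange basis polynomials:
L_0(s) = (s - 2)(s - 3) / [2] = (1/2)s^2 - (5/2)s + 3
L_1(s) = (s - 1)(s - 3) / [-1] = -s^2 + 4s - 3
L_2(s) = (s - 1)(s - 2) / [2] = (1/2)s^2 - (3/2)s + 1
p(s) = (-2)·L_0 + 8·L_1 + 7·L_2
  (-2)·L_0(s) = -s^2 + 5s - 6
  8·L_1(s) = -8s^2 + 32s - 24
  7·L_2(s) = (7/2)s^2 - (21/2)s + 7
Adding term by term: -(11/2)s^2 + (53/2)s - 23

p(s) = -(11/2)s^2 + (53/2)s - 23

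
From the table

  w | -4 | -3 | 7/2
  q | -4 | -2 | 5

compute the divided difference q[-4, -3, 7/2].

-8/65

q[-4,-3] = (-2 - (-4)) / (-3 - (-4)) = 2
q[-3,7/2] = (5 - (-2)) / (7/2 - (-3)) = 14/13
q[-4,-3,7/2] = (14/13 - 2) / (7/2 - (-4)) = -8/65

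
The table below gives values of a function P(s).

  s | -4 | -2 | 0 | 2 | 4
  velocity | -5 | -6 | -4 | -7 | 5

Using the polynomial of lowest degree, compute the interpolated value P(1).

-175/32

Evaluate each Lagrange basis at s = 1:
L_0(1) = (3)·(1)·(-1)·(-3)/[(-2)·(-4)·(-6)·(-8)] = 3/128
L_1(1) = (5)·(1)·(-1)·(-3)/[(2)·(-2)·(-4)·(-6)] = -5/32
L_2(1) = (5)·(3)·(-1)·(-3)/[(4)·(2)·(-2)·(-4)] = 45/64
L_3(1) = (5)·(3)·(1)·(-3)/[(6)·(4)·(2)·(-2)] = 15/32
L_4(1) = (5)·(3)·(1)·(-1)/[(8)·(6)·(4)·(2)] = -5/128
Sum: (-5)·(3/128) + (-6)·(-5/32) + (-4)·(45/64) + (-7)·(15/32) + 5·(-5/128) = -175/32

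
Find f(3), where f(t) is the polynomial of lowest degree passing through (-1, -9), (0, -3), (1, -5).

Using Newton's divided-difference form:
f[-1,0] = (-3 - (-9)) / (0 - (-1)) = 6
f[0,1] = (-5 - (-3)) / (1 - 0) = -2
f[-1,0,1] = (-2 - 6) / (1 - (-1)) = -4
f(3) = -9 + 6·(4) + (-4)·(4)·(3) = -33

-33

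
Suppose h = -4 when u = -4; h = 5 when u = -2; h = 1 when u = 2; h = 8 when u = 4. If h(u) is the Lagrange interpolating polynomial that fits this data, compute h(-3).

59/24

L_0(-3) = (-1)·(-5)·(-7)/[(-2)·(-6)·(-8)] = 35/96
L_1(-3) = (1)·(-5)·(-7)/[(2)·(-4)·(-6)] = 35/48
L_2(-3) = (1)·(-1)·(-7)/[(6)·(4)·(-2)] = -7/48
L_3(-3) = (1)·(-1)·(-5)/[(8)·(6)·(2)] = 5/96
Sum: (-4)·(35/96) + 5·(35/48) + 1·(-7/48) + 8·(5/96) = 59/24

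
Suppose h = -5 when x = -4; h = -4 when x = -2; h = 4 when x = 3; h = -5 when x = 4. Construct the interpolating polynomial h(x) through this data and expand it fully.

L_0(x) = (x + 2)(x - 3)(x - 4) / [-112] = -(1/112)x^3 + (5/112)x^2 + (1/56)x - 3/14
L_1(x) = (x + 4)(x - 3)(x - 4) / [60] = (1/60)x^3 - (1/20)x^2 - (4/15)x + 4/5
L_2(x) = (x + 4)(x + 2)(x - 4) / [-35] = -(1/35)x^3 - (2/35)x^2 + (16/35)x + 32/35
L_3(x) = (x + 4)(x + 2)(x - 3) / [48] = (1/48)x^3 + (1/16)x^2 - (5/24)x - 1/2
h(x) = (-5)·L_0 + (-4)·L_1 + 4·L_2 + (-5)·L_3
  (-5)·L_0(x) = (5/112)x^3 - (25/112)x^2 - (5/56)x + 15/14
  (-4)·L_1(x) = -(1/15)x^3 + (1/5)x^2 + (16/15)x - 16/5
  4·L_2(x) = -(4/35)x^3 - (8/35)x^2 + (64/35)x + 128/35
  (-5)·L_3(x) = -(5/48)x^3 - (5/16)x^2 + (25/24)x + 5/2
Adding term by term: -(101/420)x^3 - (79/140)x^2 + (404/105)x + 141/35

h(x) = -(101/420)x^3 - (79/140)x^2 + (404/105)x + 141/35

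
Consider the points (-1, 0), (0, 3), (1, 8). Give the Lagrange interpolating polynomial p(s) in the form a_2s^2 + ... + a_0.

p(s) = s^2 + 4s + 3

L_0(s) = s(s - 1) / [2] = (1/2)s^2 - (1/2)s
L_1(s) = (s + 1)(s - 1) / [-1] = -s^2 + 1
L_2(s) = (s + 1)s / [2] = (1/2)s^2 + (1/2)s
p(s) = 0·L_0 + 3·L_1 + 8·L_2
  0·L_0(s) = 0
  3·L_1(s) = -3s^2 + 3
  8·L_2(s) = 4s^2 + 4s
Adding term by term: s^2 + 4s + 3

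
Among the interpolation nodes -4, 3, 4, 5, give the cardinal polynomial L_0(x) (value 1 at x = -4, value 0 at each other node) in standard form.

L_0(x) = (x - 3)(x - 4)(x - 5) / [(-7)·(-8)·(-9)]
       = (x^3 - 12x^2 + 47x - 60) / (-504)

L_0(x) = -(1/504)x^3 + (1/42)x^2 - (47/504)x + 5/42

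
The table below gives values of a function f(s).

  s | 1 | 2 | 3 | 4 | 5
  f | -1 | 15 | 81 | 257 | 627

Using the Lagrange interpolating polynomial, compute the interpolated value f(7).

2405

L_0(7) = (5)·(4)·(3)·(2)/[(-1)·(-2)·(-3)·(-4)] = 5
L_1(7) = (6)·(4)·(3)·(2)/[(1)·(-1)·(-2)·(-3)] = -24
L_2(7) = (6)·(5)·(3)·(2)/[(2)·(1)·(-1)·(-2)] = 45
L_3(7) = (6)·(5)·(4)·(2)/[(3)·(2)·(1)·(-1)] = -40
L_4(7) = (6)·(5)·(4)·(3)/[(4)·(3)·(2)·(1)] = 15
Sum: (-1)·(5) + 15·(-24) + 81·(45) + 257·(-40) + 627·(15) = 2405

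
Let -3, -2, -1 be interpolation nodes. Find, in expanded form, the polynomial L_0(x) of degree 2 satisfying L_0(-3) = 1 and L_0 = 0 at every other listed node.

L_0(x) = (1/2)x^2 + (3/2)x + 1

L_0(x) = (x + 2)(x + 1) / [(-1)·(-2)]
       = (x^2 + 3x + 2) / (2)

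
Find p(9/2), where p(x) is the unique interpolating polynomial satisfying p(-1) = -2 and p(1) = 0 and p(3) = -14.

Using Newton's divided-difference form:
p[-1,1] = (0 - (-2)) / (1 - (-1)) = 1
p[1,3] = (-14 - 0) / (3 - 1) = -7
p[-1,1,3] = (-7 - 1) / (3 - (-1)) = -2
p(9/2) = -2 + 1·(11/2) + (-2)·(11/2)·(7/2) = -35

-35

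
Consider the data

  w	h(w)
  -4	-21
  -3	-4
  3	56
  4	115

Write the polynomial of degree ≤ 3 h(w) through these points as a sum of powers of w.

h(w) = w^3 + 3w^2 + w - 1

Newton's divided differences:
h[-4,-3] = (-4 - (-21)) / (-3 - (-4)) = 17
h[-3,3] = (56 - (-4)) / (3 - (-3)) = 10
h[3,4] = (115 - 56) / (4 - 3) = 59
h[-4,-3,3] = (10 - 17) / (3 - (-4)) = -1
h[-3,3,4] = (59 - 10) / (4 - (-3)) = 7
h[-4,-3,3,4] = (7 - (-1)) / (4 - (-4)) = 1
h(w) = -21 + 17·(w + 4) + (-1)·(w + 4)(w + 3) + 1·(w + 4)(w + 3)(w - 3)
Expanding: h(w) = w^3 + 3w^2 + w - 1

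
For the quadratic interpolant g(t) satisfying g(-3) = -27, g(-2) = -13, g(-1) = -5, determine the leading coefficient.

Build the Lagrange basis polynomials:
L_0(t) = (t + 2)(t + 1) / [2] = (1/2)t^2 + (3/2)t + 1
L_1(t) = (t + 3)(t + 1) / [-1] = -t^2 - 4t - 3
L_2(t) = (t + 3)(t + 2) / [2] = (1/2)t^2 + (5/2)t + 3
g(t) = (-27)·L_0 + (-13)·L_1 + (-5)·L_2
Only the coefficient of t^2 is needed; take it from each L_i and combine:
(-27)·(1/2) + (-13)·(-1) + (-5)·(1/2) = -3

-3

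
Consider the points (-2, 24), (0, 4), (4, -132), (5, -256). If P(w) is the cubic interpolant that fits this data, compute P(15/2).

Evaluate each Lagrange basis at w = 15/2:
L_0(15/2) = (15/2)·(7/2)·(5/2)/[(-2)·(-6)·(-7)] = -25/32
L_1(15/2) = (19/2)·(7/2)·(5/2)/[(2)·(-4)·(-5)] = 133/64
L_2(15/2) = (19/2)·(15/2)·(5/2)/[(6)·(4)·(-1)] = -475/64
L_3(15/2) = (19/2)·(15/2)·(7/2)/[(7)·(5)·(1)] = 57/8
Sum: 24·(-25/32) + 4·(133/64) + (-132)·(-475/64) + (-256)·(57/8) = -3419/4

-3419/4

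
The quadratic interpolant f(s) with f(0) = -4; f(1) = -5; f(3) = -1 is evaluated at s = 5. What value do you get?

L_0(5) = (4)·(2)/[(-1)·(-3)] = 8/3
L_1(5) = (5)·(2)/[(1)·(-2)] = -5
L_2(5) = (5)·(4)/[(3)·(2)] = 10/3
Sum: (-4)·(8/3) + (-5)·(-5) + (-1)·(10/3) = 11

11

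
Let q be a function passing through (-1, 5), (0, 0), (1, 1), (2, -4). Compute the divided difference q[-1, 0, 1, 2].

-2

q[-1,0] = (0 - 5) / (0 - (-1)) = -5
q[0,1] = (1 - 0) / (1 - 0) = 1
q[1,2] = (-4 - 1) / (2 - 1) = -5
q[-1,0,1] = (1 - (-5)) / (1 - (-1)) = 3
q[0,1,2] = (-5 - 1) / (2 - 0) = -3
q[-1,0,1,2] = (-3 - 3) / (2 - (-1)) = -2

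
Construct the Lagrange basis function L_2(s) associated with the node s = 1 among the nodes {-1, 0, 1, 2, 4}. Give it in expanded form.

L_2(s) = (s + 1)s(s - 2)(s - 4) / [(2)·(1)·(-1)·(-3)]
       = (s^4 - 5s^3 + 2s^2 + 8s) / (6)

L_2(s) = (1/6)s^4 - (5/6)s^3 + (1/3)s^2 + (4/3)s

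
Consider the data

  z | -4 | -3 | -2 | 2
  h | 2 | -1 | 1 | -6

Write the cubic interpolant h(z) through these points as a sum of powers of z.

h(z) = -(13/24)z^3 - (19/8)z^2 + (5/12)z + 7

Newton's divided differences:
h[-4,-3] = (-1 - 2) / (-3 - (-4)) = -3
h[-3,-2] = (1 - (-1)) / (-2 - (-3)) = 2
h[-2,2] = (-6 - 1) / (2 - (-2)) = -7/4
h[-4,-3,-2] = (2 - (-3)) / (-2 - (-4)) = 5/2
h[-3,-2,2] = (-7/4 - 2) / (2 - (-3)) = -3/4
h[-4,-3,-2,2] = (-3/4 - 5/2) / (2 - (-4)) = -13/24
h(z) = 2 + (-3)·(z + 4) + (5/2)·(z + 4)(z + 3) + (-13/24)·(z + 4)(z + 3)(z + 2)
Expanding: h(z) = -(13/24)z^3 - (19/8)z^2 + (5/12)z + 7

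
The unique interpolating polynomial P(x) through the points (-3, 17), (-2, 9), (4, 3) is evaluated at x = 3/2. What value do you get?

Using Newton's divided-difference form:
P[-3,-2] = (9 - 17) / (-2 - (-3)) = -8
P[-2,4] = (3 - 9) / (4 - (-2)) = -1
P[-3,-2,4] = (-1 - (-8)) / (4 - (-3)) = 1
P(3/2) = 17 + (-8)·(9/2) + 1·(9/2)·(7/2) = -13/4

-13/4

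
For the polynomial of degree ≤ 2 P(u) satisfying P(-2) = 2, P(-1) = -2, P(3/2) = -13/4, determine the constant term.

-4

L_0(u) = (u + 1)(u - 3/2) / [7/2] = (2/7)u^2 - (1/7)u - 3/7
L_1(u) = (u + 2)(u - 3/2) / [-5/2] = -(2/5)u^2 - (1/5)u + 6/5
L_2(u) = (u + 2)(u + 1) / [35/4] = (4/35)u^2 + (12/35)u + 8/35
P(u) = 2·L_0 + (-2)·L_1 + (-13/4)·L_2
Only the constant term is needed; take it from each L_i and combine:
2·(-3/7) + (-2)·(6/5) + (-13/4)·(8/35) = -4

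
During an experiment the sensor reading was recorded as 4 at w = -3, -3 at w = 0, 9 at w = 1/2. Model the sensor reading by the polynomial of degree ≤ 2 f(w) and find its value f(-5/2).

-46/7

Evaluate each Lagrange basis at w = -5/2:
L_0(-5/2) = (-5/2)·(-3)/[(-3)·(-7/2)] = 5/7
L_1(-5/2) = (1/2)·(-3)/[(3)·(-1/2)] = 1
L_2(-5/2) = (1/2)·(-5/2)/[(7/2)·(1/2)] = -5/7
Sum: 4·(5/7) + (-3)·(1) + 9·(-5/7) = -46/7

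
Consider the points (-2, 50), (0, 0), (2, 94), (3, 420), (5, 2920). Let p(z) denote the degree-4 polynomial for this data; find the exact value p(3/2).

267/8

L_0(3/2) = (3/2)·(-1/2)·(-3/2)·(-7/2)/[(-2)·(-4)·(-5)·(-7)] = -9/640
L_1(3/2) = (7/2)·(-1/2)·(-3/2)·(-7/2)/[(2)·(-2)·(-3)·(-5)] = 49/320
L_2(3/2) = (7/2)·(3/2)·(-3/2)·(-7/2)/[(4)·(2)·(-1)·(-3)] = 147/128
L_3(3/2) = (7/2)·(3/2)·(-1/2)·(-7/2)/[(5)·(3)·(1)·(-2)] = -49/160
L_4(3/2) = (7/2)·(3/2)·(-1/2)·(-3/2)/[(7)·(5)·(3)·(2)] = 3/160
Sum: 50·(-9/640) + 0 + 94·(147/128) + 420·(-49/160) + 2920·(3/160) = 267/8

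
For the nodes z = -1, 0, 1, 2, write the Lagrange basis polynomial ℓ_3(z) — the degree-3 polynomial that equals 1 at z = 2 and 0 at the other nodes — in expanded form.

ℓ_3(z) = (1/6)z^3 - (1/6)z

ℓ_3(z) = (z + 1)z(z - 1) / [(3)·(2)·(1)]
       = (z^3 - z) / (6)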